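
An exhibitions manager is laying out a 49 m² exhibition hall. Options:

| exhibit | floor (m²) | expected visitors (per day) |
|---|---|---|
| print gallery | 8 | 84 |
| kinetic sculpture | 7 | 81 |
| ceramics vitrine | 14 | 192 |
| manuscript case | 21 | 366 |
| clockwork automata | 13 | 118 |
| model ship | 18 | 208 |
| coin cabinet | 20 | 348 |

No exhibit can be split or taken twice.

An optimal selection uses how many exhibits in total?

3

Optimal total is 798.
One optimal bundle: print gallery + manuscript case + coin cabinet (49 m²).
All optima have 3 exhibits.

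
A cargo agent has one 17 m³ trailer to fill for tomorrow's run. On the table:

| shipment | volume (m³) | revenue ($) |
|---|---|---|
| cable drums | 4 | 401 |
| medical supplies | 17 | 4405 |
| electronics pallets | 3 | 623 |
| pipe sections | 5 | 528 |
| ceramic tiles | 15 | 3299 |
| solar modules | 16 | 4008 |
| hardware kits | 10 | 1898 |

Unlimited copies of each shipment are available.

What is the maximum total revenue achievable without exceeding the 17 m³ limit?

Ranking by ratio (revenue/m³): medical supplies 259.12, solar modules 250.50, ceramic tiles 219.93, electronics pallets 207.67.
Best packing: medical supplies — 17 m³, 4405 total.
No other feasible combination exceeds 4405.

4405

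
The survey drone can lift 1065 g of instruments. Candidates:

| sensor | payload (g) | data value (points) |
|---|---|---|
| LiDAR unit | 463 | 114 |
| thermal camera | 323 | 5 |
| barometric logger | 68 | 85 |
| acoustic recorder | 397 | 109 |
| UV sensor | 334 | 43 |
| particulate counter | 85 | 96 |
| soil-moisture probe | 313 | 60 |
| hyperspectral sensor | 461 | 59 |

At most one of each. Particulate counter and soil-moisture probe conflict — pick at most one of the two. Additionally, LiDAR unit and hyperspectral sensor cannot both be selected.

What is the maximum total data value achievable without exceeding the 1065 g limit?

404

LiDAR unit + barometric logger + acoustic recorder + particulate counter uses 1013 of the 1065 g and totals 404.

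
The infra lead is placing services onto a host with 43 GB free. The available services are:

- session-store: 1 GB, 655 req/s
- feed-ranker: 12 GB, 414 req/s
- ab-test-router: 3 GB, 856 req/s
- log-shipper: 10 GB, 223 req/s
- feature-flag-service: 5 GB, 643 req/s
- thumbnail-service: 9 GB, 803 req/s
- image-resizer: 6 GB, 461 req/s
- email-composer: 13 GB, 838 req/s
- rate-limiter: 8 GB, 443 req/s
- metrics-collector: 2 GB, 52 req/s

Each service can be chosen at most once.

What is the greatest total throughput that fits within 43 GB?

4308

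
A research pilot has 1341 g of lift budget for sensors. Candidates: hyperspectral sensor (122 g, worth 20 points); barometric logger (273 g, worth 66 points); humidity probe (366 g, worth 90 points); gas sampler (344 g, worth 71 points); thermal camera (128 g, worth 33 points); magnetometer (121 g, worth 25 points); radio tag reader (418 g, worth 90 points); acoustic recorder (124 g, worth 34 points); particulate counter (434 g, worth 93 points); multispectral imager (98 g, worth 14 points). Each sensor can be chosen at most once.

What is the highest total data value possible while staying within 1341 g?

316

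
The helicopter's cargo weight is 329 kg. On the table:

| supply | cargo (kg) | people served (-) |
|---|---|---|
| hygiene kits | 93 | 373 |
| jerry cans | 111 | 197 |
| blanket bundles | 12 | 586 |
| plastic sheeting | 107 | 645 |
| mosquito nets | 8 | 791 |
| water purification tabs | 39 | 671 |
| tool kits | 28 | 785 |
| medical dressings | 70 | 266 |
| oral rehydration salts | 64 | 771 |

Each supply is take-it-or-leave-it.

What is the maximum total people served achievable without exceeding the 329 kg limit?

4515

By people served per kg: mosquito nets 98.88, blanket bundles 48.83, tool kits 28.04 lead.
Best packing: blanket bundles + plastic sheeting + mosquito nets + water purification tabs + tool kits + medical dressings + oral rehydration salts — 328 kg, 4515 total.
Runner-up blanket bundles + plastic sheeting + mosquito nets + water purification tabs + tool kits + oral rehydration salts tops out at 4249.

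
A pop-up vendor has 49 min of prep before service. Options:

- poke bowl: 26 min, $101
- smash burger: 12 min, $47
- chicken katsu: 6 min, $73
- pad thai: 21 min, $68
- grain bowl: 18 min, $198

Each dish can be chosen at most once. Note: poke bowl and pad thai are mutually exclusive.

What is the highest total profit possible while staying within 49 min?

339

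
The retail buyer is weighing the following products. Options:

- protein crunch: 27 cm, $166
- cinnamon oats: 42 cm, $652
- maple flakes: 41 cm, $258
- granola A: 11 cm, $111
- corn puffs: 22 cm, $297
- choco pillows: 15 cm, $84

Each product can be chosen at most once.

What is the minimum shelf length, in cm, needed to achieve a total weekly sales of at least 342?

33

Look for the lowest-shelf combination reaching 342.
Taking granola A + corn puffs gives 408 (≥ 342) for 33 cm.
Any bundle with less than 33 cm falls short of 342.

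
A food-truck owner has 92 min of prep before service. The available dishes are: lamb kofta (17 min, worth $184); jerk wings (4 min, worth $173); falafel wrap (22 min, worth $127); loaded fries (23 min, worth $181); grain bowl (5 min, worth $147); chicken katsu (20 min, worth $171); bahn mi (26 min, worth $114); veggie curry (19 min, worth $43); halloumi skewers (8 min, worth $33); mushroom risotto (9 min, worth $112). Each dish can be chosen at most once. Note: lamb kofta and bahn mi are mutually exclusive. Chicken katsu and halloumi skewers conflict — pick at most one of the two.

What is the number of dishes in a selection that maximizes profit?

6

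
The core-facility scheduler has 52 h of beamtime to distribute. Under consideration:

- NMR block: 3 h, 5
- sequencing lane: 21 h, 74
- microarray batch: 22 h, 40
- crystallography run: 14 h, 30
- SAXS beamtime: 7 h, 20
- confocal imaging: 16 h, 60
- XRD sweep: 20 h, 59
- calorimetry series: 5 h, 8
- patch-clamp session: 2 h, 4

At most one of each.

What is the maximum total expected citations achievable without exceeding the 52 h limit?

Density check — confocal imaging 3.75, sequencing lane 3.52, XRD sweep 2.95 are the best per h.
Filling by ratio: NMR block + sequencing lane + SAXS beamtime + confocal imaging + patch-clamp session for 163, with 3 h left unused.
The 2 h tied up in patch-clamp session is better spent on calorimetry series — total rises to 167 (52 h).

167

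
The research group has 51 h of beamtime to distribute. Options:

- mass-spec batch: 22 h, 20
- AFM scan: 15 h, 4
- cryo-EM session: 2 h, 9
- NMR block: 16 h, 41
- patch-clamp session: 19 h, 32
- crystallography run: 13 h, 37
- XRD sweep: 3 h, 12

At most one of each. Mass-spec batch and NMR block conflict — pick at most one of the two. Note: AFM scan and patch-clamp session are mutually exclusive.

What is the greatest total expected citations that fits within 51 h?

Ranking by ratio (expected citations/h): cryo-EM session 4.50, XRD sweep 4.00, crystallography run 2.85, NMR block 2.56.
Greedy by ratio would take AFM scan + cryo-EM session + NMR block + crystallography run + XRD sweep: 49 h used, total 103.
Replace AFM scan and cryo-EM session with patch-clamp session: the trade gains 19 net, giving 122 at 51 h.
Next best is cryo-EM session + NMR block + patch-clamp session + crystallography run at 119 (50 h) — short by 3.

122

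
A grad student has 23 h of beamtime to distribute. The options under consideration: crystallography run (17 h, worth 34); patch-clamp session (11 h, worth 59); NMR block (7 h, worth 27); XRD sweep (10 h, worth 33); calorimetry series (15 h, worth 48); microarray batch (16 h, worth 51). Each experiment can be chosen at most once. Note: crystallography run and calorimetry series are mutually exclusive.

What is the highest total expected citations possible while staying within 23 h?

Greedy by ratio would take patch-clamp session + NMR block: 18 h used, total 86.
Dropping NMR block frees 7 h; slotting in XRD sweep (10 h) lifts the total to 92 at 21 h.
That's the maximum — no feasible swap from here does better than 92.

92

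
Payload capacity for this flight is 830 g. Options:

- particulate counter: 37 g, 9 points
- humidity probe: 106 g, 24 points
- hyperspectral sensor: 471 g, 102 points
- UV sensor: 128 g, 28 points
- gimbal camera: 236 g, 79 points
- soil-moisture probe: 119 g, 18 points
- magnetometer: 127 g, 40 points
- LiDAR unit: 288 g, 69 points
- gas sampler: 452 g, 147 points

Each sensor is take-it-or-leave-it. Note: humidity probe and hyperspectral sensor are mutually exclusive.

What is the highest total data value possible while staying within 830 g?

Best packing: gimbal camera + magnetometer + gas sampler — 815 g, 266 total.
The closest alternative, UV sensor + gimbal camera + gas sampler, reaches only 254.

266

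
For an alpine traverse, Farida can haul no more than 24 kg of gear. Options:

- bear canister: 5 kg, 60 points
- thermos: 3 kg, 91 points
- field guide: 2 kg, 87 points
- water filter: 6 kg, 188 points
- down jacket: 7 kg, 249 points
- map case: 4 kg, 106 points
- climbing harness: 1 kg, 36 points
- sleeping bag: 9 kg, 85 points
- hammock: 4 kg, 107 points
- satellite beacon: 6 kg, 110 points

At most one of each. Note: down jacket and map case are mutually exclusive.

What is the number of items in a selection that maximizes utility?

Best achievable utility is 758.
For example thermos + field guide + water filter + down jacket + climbing harness + hammock achieves it, using 23 kg.
Every optimal selection uses 6 items.

6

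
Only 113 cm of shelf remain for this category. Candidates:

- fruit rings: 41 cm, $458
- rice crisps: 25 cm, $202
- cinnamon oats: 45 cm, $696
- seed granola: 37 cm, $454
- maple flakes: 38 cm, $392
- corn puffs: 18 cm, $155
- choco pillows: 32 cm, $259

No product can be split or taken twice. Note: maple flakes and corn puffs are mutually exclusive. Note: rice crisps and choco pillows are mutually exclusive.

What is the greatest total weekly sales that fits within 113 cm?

1356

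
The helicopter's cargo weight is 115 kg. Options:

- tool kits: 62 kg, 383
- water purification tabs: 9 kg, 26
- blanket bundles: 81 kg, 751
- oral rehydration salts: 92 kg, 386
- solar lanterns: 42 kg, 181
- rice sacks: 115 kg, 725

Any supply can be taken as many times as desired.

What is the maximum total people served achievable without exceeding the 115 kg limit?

829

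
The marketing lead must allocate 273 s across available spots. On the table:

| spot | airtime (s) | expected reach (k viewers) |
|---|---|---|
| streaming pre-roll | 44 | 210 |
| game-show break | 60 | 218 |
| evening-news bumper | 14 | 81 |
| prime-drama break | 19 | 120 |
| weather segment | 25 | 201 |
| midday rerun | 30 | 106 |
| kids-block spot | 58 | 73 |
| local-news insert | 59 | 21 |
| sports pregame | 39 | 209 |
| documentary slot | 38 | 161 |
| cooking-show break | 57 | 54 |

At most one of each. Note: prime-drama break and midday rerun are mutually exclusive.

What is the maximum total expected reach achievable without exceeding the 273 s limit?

1200

Best packing: streaming pre-roll + game-show break + evening-news bumper + prime-drama break + weather segment + sports pregame + documentary slot — 239 s, 1200 total.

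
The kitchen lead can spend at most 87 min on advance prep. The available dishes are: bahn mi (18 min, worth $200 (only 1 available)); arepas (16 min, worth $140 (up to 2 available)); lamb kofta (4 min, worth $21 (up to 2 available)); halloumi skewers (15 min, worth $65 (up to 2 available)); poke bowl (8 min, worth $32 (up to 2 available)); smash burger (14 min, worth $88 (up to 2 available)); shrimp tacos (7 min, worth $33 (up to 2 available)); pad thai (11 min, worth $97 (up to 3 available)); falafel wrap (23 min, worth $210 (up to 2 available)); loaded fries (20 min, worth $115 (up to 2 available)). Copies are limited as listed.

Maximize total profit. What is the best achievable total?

814

Bahn mi + 2×pad thai + 2×falafel wrap uses 86 of the 87 min and totals 814.
That's the maximum — no swap from here does better than 814.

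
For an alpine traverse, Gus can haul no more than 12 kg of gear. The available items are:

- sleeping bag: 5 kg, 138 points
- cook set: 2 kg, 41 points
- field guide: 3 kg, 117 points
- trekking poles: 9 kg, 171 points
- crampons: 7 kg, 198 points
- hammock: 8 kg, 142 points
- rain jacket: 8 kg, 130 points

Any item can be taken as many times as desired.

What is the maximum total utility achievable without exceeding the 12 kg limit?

468

Ranking by ratio (utility/kg): field guide 39.00, crampons 28.29, sleeping bag 27.60, cook set 20.50.
Best packing: 4×field guide — 12 kg, 468 total.
Every other selection either busts 12 kg or fails to beat 468.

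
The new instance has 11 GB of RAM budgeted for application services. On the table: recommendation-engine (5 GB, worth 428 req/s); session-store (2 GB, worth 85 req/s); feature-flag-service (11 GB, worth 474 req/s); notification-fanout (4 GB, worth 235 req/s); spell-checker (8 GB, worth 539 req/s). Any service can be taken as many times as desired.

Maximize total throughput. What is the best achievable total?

856

Ranking by ratio (throughput/GB): recommendation-engine 85.60, spell-checker 67.38, notification-fanout 58.75, feature-flag-service 43.09.
2×recommendation-engine uses 10 of the 11 GB and totals 856.
That's the maximum — no swap from here does better than 856.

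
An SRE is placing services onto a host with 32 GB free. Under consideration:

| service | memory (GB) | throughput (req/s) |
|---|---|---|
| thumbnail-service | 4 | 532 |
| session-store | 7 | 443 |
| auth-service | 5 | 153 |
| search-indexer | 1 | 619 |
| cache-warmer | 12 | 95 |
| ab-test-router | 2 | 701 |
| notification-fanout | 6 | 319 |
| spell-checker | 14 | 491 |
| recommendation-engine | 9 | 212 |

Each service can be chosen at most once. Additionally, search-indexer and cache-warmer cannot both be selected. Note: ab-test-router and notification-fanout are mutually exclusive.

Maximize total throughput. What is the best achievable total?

By throughput per GB: search-indexer 619.00, ab-test-router 350.50, thumbnail-service 133.00 lead.
Best packing: thumbnail-service + session-store + search-indexer + ab-test-router + spell-checker — 28 GB, 2786 total.
Runner-up thumbnail-service + session-store + auth-service + search-indexer + ab-test-router + recommendation-engine tops out at 2660.

2786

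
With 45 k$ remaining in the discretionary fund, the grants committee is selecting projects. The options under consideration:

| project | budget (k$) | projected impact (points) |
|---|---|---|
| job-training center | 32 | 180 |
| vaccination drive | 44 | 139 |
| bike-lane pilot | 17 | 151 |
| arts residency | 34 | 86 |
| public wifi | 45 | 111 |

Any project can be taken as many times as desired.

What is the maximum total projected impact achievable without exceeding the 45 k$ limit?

302

Taking 2×bike-lane pilot: 34 k$ used, 302 in projected impact.
The spare 11 k$ is too small for any remaining project, and no exchange beats 302.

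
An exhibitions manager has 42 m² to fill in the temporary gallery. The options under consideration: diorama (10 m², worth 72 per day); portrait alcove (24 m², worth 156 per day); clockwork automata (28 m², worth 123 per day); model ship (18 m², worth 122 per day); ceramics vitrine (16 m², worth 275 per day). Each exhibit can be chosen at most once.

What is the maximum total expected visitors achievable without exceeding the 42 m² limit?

Density check — ceramics vitrine 17.19, diorama 7.20, model ship 6.78 are the best per m².
Filling by ratio: diorama + ceramics vitrine for 347, with 16 m² left unused.
Dropping diorama frees 10 m²; slotting in portrait alcove (24 m²) lifts the total to 431 at 40 m².

431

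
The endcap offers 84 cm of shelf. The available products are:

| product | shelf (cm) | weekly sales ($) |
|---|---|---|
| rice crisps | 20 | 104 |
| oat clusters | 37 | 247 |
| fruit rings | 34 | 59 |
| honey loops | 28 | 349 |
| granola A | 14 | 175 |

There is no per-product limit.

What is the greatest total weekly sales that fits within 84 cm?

1050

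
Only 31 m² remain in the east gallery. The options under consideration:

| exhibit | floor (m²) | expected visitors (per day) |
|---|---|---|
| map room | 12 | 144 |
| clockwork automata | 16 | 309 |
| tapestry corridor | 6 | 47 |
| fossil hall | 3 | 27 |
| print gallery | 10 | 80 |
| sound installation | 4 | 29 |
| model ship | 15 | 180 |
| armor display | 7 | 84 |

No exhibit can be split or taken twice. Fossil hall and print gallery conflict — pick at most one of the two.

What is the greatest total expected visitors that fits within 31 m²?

By expected visitors per m²: clockwork automata 19.31, map room 12.00, model ship 12.00 lead.
A density-first pass picks map room + clockwork automata + fossil hall — 480 at 31 m².
Dropping map room and fossil hall frees 15 m²; slotting in model ship (15 m²) lifts the total to 489 at 31 m².
An exhaustive check of the 256 subsets confirms 489.

489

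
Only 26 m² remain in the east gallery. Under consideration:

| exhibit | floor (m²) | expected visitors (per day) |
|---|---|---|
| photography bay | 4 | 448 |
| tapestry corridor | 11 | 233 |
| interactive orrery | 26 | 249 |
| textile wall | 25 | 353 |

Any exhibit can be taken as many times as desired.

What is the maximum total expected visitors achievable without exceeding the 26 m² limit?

2688

By expected visitors per m²: photography bay 112.00, tapestry corridor 21.18, textile wall 14.12 lead.
6×photography bay uses 24 of the 26 m² and totals 2688.
Nothing else within 26 m² beats 2688.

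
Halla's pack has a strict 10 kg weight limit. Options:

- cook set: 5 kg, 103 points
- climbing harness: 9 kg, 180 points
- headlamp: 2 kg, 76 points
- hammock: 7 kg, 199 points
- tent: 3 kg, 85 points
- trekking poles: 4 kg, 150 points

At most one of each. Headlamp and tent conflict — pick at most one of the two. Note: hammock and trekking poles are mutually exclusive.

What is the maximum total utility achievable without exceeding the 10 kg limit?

284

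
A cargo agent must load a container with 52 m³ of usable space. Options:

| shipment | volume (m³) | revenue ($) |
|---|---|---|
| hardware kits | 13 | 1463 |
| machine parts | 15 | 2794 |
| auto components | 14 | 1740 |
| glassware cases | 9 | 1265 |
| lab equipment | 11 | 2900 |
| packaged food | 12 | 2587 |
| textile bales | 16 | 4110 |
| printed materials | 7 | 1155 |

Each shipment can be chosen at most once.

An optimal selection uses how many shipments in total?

4

The maximum revenue within 52 m³ is 11069.
One optimal bundle: machine parts + glassware cases + lab equipment + textile bales (51 m³).
All optima have 4 shipments.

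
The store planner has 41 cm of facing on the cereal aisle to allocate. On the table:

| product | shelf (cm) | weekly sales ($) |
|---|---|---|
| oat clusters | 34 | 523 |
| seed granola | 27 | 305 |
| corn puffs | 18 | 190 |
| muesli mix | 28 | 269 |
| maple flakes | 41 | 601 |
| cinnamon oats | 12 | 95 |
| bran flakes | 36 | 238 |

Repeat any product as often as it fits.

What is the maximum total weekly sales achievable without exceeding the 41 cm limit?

Taking the top-ratio products first gives oat clusters for 523 (34 cm).
Replace oat clusters with maple flakes: the trade gains 78 net, giving 601 at 41 cm.
Every other selection either busts 41 cm or fails to beat 601.

601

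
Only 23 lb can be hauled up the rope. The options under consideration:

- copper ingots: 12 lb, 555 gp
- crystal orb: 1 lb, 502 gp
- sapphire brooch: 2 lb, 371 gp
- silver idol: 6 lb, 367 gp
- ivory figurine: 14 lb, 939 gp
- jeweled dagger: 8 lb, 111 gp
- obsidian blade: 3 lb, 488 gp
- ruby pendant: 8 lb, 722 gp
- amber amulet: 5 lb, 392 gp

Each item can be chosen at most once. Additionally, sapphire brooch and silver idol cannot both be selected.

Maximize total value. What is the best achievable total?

2475

Crystal orb + sapphire brooch + obsidian blade + ruby pendant + amber amulet uses 19 of the 23 lb and totals 2475.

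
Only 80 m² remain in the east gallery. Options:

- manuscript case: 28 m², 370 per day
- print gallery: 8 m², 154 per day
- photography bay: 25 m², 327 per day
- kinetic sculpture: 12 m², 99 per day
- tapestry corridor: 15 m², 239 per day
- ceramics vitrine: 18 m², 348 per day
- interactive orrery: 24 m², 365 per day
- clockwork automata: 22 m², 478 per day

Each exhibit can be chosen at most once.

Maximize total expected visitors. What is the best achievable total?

1430

Greedy by ratio would take print gallery + kinetic sculpture + tapestry corridor + ceramics vitrine + clockwork automata: 75 m² used, total 1318.
Replace print gallery and kinetic sculpture with interactive orrery: the trade gains 112 net, giving 1430 at 79 m².
An exhaustive check of the 256 subsets confirms 1430.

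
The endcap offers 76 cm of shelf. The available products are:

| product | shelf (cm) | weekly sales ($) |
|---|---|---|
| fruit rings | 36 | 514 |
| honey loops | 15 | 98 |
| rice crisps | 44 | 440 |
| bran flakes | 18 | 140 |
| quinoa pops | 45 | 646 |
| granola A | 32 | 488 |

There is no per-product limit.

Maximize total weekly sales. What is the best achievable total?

Filling by ratio: 2×granola A for 976, with 12 cm left unused.
The 64 cm tied up in 2×granola A is better spent on 2×fruit rings — total rises to 1028 (72 cm).

1028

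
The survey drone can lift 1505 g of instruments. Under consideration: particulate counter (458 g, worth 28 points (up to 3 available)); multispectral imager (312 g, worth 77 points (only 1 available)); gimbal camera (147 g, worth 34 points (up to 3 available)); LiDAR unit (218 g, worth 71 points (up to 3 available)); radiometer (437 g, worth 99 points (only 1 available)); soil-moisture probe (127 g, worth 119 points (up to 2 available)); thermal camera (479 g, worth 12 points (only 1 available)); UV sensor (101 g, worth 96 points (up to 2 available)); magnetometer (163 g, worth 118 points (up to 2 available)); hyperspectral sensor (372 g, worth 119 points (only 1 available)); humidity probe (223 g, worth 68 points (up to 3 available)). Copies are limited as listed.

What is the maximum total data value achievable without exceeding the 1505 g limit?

879

Ranking by ratio (data value/g): UV sensor 0.95, soil-moisture probe 0.94, magnetometer 0.72, LiDAR unit 0.33.
3×LiDAR unit + 2×soil-moisture probe + 2×UV sensor + 2×magnetometer uses 1436 of the 1505 g and totals 879.
That's the maximum — no swap from here does better than 879.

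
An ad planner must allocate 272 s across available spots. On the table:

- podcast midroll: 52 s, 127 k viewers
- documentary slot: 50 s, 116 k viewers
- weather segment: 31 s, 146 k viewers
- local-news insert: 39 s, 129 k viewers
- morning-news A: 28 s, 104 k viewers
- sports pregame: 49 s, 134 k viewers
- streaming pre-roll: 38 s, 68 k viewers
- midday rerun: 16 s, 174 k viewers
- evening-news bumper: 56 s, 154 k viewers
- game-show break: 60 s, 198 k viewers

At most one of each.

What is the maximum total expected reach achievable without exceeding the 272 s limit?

By expected reach per s: midday rerun 10.88, weather segment 4.71, morning-news A 3.71 lead.
The ratio ordering already packs tightly: weather segment + local-news insert + morning-news A + streaming pre-roll + midday rerun + evening-news bumper + game-show break, 268 s, 973.

973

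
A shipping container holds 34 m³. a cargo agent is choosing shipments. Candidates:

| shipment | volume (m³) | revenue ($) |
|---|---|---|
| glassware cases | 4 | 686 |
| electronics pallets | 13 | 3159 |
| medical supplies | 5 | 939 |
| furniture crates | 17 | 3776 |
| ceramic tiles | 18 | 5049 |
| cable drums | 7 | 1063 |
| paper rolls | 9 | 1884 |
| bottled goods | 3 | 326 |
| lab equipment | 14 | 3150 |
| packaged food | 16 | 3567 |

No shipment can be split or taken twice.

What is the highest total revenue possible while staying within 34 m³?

By revenue per m³: ceramic tiles 280.50, electronics pallets 243.00, lab equipment 225.00 lead.
Greedy by ratio would take electronics pallets + ceramic tiles + bottled goods: 34 m³ used, total 8534.
Dropping electronics pallets and bottled goods frees 16 m³; slotting in packaged food (16 m³) lifts the total to 8616 at 34 m³.

8616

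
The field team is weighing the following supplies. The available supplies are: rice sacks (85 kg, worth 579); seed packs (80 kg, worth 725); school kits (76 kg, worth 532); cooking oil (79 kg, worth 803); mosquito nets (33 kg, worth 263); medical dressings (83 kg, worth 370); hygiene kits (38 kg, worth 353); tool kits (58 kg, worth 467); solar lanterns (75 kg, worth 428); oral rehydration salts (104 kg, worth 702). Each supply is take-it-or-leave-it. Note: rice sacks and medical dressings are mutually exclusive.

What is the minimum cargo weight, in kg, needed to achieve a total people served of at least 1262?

137

Need the lightest bundle worth ≥ 1262.
cooking oil + tool kits reaches 1270 using 137 kg.
Below 137 kg the best achievable stays under 1262.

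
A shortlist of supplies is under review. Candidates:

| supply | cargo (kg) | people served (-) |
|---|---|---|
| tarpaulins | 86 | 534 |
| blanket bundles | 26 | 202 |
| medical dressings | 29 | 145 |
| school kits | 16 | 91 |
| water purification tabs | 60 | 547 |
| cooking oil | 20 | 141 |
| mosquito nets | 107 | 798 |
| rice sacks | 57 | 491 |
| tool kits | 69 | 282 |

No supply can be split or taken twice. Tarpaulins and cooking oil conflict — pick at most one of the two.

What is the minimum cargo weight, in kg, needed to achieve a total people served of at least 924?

117

Minimise kg subject to total people served ≥ 924.
water purification tabs + rice sacks reaches 1038 using 117 kg.
Any bundle with less than 117 kg falls short of 924.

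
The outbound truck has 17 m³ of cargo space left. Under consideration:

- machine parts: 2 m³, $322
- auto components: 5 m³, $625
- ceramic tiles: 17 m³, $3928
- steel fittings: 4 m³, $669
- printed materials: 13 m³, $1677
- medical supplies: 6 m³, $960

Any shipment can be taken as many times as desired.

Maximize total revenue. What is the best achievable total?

3928

Ranking by ratio (revenue/m³): ceramic tiles 231.06, steel fittings 167.25, machine parts 161.00, medical supplies 160.00.
Ceramic tiles uses 17 of the 17 m³ and totals 3928.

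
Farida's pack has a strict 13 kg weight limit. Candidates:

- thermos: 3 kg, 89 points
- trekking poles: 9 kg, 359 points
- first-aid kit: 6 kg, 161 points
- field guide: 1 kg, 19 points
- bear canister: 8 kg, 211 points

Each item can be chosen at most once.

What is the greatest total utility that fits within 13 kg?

467

Density check — trekking poles 39.89, thermos 29.67, first-aid kit 26.83 are the best per kg.
Best packing: thermos + trekking poles + field guide — 13 kg, 467 total.
No other feasible combination exceeds 467.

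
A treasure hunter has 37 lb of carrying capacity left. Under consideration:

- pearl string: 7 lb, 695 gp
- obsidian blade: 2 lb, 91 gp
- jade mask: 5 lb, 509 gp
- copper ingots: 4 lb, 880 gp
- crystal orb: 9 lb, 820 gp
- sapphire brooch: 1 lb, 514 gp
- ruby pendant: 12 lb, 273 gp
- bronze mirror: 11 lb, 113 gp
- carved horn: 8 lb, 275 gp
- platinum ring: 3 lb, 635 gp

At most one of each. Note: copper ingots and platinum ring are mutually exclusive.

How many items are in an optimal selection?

The maximum value within 37 lb is 3784.
pearl string + obsidian blade + jade mask + copper ingots + crystal orb + sapphire brooch + carved horn hits 3784 at 36 lb.
Any selection reaching 3784 contains exactly 7 items.

7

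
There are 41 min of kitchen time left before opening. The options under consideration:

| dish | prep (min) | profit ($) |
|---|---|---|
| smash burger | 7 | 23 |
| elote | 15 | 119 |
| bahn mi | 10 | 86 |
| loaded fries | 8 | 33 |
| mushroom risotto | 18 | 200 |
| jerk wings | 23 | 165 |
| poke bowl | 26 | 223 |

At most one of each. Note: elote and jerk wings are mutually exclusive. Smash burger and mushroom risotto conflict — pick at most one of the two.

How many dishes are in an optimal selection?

2

The maximum profit within 41 min is 365.
mushroom risotto + jerk wings hits 365 at 41 min.
Any selection reaching 365 contains exactly 2 dishes.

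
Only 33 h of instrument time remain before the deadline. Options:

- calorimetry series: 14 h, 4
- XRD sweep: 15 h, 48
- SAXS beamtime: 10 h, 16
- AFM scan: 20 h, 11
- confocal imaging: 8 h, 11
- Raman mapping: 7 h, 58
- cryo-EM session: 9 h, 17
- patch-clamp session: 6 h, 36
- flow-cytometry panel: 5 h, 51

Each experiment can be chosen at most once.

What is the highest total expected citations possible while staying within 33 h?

193

The ratio ordering already packs tightly: XRD sweep + Raman mapping + patch-clamp session + flow-cytometry panel, 33 h, 193.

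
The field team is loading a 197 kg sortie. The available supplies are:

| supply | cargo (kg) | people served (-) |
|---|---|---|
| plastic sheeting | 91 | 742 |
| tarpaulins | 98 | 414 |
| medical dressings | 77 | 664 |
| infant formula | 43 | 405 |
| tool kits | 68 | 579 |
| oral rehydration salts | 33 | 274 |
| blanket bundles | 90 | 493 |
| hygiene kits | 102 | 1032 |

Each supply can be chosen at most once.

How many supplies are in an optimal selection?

2

Optimal total is 1774.
One optimal bundle: plastic sheeting + hygiene kits (193 kg).
Every optimal selection uses 2 supplies.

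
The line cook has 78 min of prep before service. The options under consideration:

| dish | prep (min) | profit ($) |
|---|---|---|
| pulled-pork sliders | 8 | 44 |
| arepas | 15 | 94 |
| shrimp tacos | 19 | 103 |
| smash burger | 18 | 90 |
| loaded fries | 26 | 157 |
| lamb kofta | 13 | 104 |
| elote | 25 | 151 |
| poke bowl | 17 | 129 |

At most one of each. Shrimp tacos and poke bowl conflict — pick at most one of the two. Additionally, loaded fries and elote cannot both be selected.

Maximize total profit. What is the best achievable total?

The ratio ordering already packs tightly: pulled-pork sliders + arepas + lamb kofta + elote + poke bowl, 78 min, 522.
No other feasible combination exceeds 522.

522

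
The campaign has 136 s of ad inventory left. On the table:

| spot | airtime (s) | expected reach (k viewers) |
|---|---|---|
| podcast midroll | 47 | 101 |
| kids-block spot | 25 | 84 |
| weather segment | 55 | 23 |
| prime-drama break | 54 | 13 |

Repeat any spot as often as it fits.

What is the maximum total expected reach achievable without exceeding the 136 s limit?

420

Taking 5×kids-block spot: 125 s used, 420 in expected reach.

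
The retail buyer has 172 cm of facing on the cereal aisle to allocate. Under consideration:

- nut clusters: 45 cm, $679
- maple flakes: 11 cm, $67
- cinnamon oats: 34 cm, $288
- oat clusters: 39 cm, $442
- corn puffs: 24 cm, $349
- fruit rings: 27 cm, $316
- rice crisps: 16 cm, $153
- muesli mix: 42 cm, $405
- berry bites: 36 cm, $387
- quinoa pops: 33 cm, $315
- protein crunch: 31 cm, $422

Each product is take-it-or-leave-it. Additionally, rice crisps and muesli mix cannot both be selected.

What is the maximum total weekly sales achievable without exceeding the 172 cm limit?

2208

The ratio ordering already packs tightly: nut clusters + oat clusters + corn puffs + fruit rings + protein crunch, 166 cm, 2208.
The closest alternative, nut clusters + oat clusters + corn puffs + quinoa pops + protein crunch, reaches only 2207.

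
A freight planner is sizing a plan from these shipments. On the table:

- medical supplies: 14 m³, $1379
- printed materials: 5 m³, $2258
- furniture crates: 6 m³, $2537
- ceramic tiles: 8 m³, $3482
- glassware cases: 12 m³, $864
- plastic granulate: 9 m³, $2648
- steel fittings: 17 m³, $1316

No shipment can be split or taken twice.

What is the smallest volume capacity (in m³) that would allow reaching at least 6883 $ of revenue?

Need the lightest bundle worth ≥ 6883.
printed materials + furniture crates + ceramic tiles: 8277 revenue at 19 m³.
No combination under 19 m³ hits 6883.

19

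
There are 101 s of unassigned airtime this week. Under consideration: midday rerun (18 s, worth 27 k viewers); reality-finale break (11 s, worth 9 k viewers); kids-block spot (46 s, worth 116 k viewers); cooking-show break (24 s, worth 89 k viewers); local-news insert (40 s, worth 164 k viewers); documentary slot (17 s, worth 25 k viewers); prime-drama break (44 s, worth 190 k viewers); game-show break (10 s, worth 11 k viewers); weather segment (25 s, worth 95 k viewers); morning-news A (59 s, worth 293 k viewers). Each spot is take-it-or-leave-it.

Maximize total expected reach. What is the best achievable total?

457

Best packing: local-news insert + morning-news A — 99 s, 457 total.
Runner-up documentary slot + weather segment + morning-news A tops out at 413.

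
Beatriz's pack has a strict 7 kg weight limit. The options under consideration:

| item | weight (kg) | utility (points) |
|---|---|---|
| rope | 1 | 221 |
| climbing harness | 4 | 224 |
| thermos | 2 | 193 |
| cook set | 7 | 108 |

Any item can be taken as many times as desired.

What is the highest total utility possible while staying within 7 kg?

1547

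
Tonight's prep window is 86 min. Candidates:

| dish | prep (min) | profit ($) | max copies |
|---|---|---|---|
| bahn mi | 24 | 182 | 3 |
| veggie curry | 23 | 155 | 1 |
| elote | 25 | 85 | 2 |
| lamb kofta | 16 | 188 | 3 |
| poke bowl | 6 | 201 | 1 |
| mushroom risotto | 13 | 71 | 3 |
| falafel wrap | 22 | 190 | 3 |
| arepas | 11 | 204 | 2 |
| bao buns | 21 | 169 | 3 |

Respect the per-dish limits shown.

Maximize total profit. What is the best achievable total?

1175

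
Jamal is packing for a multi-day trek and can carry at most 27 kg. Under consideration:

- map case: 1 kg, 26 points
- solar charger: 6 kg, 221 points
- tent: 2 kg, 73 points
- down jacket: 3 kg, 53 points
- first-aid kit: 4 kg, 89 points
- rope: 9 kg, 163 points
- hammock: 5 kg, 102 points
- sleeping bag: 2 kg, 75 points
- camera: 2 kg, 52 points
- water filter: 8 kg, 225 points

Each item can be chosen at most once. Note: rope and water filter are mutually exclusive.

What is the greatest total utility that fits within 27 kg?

Density check — sleeping bag 37.50, solar charger 36.83, tent 36.50 are the best per kg.
A density-first pass picks map case + solar charger + tent + first-aid kit + sleeping bag + camera + water filter — 761 at 25 kg.
Replace map case with down jacket: the trade gains 27 net, giving 788 at 27 kg.
Runner-up solar charger + tent + first-aid kit + hammock + sleeping bag + water filter tops out at 785.

788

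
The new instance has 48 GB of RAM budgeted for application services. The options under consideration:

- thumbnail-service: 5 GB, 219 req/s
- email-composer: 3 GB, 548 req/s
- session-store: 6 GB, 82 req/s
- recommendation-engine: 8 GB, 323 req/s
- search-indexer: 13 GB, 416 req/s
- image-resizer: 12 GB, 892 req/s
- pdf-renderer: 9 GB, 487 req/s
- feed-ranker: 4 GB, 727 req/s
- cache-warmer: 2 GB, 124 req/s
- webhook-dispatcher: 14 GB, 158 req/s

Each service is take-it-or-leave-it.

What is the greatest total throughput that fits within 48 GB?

3413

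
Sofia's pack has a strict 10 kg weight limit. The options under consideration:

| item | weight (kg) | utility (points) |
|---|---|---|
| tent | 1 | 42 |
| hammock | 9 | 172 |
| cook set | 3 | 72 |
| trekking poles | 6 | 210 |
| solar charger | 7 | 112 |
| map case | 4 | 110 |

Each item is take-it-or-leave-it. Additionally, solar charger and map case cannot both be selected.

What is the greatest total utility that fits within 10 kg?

324

Ranking by ratio (utility/kg): tent 42.00, trekking poles 35.00, map case 27.50.
Tent + cook set + trekking poles uses 10 of the 10 kg and totals 324.
Next best is trekking poles + map case at 320 (10 kg) — short by 4.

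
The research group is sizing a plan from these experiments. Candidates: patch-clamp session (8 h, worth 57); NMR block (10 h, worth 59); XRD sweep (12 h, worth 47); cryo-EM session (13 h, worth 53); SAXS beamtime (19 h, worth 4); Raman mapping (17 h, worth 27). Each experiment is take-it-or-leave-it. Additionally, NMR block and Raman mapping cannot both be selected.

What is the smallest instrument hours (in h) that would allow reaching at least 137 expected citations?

30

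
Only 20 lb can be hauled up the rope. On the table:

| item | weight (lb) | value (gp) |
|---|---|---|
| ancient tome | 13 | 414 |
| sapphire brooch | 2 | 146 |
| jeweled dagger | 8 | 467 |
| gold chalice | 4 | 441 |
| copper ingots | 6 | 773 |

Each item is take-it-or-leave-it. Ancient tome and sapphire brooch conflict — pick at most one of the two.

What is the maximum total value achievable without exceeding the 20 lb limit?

By value per lb: copper ingots 128.83, gold chalice 110.25, sapphire brooch 73.00, jeweled dagger 58.38 lead.
Sapphire brooch + jeweled dagger + gold chalice + copper ingots uses 20 of the 20 lb and totals 1827.

1827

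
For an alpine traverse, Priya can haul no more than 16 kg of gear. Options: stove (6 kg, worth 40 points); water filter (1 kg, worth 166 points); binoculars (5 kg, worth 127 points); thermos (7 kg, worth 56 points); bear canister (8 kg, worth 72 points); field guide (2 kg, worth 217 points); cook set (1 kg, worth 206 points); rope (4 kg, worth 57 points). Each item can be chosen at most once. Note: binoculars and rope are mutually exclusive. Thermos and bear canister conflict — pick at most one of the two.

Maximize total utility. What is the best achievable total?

772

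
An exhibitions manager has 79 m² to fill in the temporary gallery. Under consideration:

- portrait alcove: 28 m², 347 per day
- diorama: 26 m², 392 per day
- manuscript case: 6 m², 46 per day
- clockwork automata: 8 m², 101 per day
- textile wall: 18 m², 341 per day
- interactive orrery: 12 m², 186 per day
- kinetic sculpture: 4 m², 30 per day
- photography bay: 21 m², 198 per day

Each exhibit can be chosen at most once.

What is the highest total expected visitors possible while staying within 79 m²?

1126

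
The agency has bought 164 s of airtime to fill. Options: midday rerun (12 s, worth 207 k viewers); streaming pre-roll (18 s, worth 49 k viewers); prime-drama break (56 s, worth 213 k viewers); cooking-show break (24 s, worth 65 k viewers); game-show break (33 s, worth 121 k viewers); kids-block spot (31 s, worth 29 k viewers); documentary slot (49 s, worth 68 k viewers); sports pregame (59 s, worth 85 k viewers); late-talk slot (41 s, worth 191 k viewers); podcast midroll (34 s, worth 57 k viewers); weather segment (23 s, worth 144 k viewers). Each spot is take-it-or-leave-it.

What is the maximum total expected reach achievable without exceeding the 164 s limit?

820

Ranking by ratio (expected reach/s): midday rerun 17.25, weather segment 6.26, late-talk slot 4.66.
A density-first pass picks midday rerun + streaming pre-roll + prime-drama break + late-talk slot + weather segment — 804 at 150 s.
The 18 s tied up in streaming pre-roll is better spent on cooking-show break — total rises to 820 (156 s).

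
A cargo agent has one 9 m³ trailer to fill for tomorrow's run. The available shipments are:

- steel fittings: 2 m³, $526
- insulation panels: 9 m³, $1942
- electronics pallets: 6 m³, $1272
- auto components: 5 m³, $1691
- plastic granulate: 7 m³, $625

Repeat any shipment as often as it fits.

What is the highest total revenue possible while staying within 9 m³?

Best packing: 2×steel fittings + auto components — 9 m³, 2743 total.
Nothing else within 9 m³ beats 2743.

2743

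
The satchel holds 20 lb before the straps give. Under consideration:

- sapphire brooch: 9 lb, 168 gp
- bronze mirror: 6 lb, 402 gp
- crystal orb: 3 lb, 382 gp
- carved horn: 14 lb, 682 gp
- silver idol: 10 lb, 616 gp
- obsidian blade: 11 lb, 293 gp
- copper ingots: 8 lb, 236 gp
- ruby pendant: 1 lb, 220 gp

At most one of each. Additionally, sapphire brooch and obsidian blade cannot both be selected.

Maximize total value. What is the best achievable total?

1620

Density check — ruby pendant 220.00, crystal orb 127.33, bronze mirror 67.00 are the best per lb.
Taking bronze mirror + crystal orb + silver idol + ruby pendant: 20 lb used, 1620 in value.
That's the maximum — no feasible swap from here does better than 1620.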